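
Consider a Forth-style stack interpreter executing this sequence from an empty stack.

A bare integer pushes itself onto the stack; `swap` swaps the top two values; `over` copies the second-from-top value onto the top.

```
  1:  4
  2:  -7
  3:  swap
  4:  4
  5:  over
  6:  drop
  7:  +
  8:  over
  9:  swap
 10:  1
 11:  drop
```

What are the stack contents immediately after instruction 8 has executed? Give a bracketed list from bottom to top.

4    → 4
-7   → 4 -7
swap → -7 4
4    → -7 4 4
over → -7 4 4 4
drop → -7 4 4
+    → -7 8
over → -7 8 -7

[-7, 8, -7]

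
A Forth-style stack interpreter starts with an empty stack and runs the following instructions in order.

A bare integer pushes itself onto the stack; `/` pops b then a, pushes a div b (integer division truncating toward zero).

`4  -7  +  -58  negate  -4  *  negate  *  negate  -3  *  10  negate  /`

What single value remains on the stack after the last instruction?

4      : [4]
-7     : [4, -7]
+      : [-3]
-58    : [-3, -58]
negate : [-3, 58]
-4     : [-3, 58, -4]
*      : [-3, -232]
negate : [-3, 232]
*      : [-696]
negate : [696]
-3     : [696, -3]
*      : [-2088]
10     : [-2088, 10]
negate : [-2088, -10]
/      : [208]

208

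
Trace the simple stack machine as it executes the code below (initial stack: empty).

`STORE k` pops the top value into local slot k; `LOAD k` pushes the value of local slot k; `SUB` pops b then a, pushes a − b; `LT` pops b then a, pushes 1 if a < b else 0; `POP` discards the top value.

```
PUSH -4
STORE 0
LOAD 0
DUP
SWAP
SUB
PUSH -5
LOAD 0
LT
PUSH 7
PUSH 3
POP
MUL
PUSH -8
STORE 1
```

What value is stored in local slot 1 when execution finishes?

-8

PUSH -4 : -4
STORE 0 : (empty)
LOAD 0  : -4
DUP     : -4 -4
SWAP    : -4 -4
SUB     : 0
PUSH -5 : 0 -5
LOAD 0  : 0 -5 -4
LT      : 0 1
PUSH 7  : 0 1 7
PUSH 3  : 0 1 7 3
POP     : 0 1 7
MUL     : 0 7
PUSH -8 : 0 7 -8
STORE 1 : 0 7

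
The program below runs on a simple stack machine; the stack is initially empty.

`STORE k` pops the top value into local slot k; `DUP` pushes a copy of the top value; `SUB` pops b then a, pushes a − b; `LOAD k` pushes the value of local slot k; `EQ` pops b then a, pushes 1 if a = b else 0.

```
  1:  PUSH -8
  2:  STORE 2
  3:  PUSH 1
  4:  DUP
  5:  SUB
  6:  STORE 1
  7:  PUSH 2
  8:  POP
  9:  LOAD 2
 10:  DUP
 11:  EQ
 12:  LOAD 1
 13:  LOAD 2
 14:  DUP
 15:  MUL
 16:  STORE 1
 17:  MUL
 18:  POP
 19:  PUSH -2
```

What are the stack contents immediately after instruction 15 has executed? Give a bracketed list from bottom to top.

PUSH -8 : -8
STORE 2 : (empty)
PUSH 1  : 1
DUP     : 1 1
SUB     : 0
STORE 1 : (empty)
PUSH 2  : 2
POP     : (empty)
LOAD 2  : -8
DUP     : -8 -8
EQ      : 1
LOAD 1  : 1 0
LOAD 2  : 1 0 -8
DUP     : 1 0 -8 -8
MUL     : 1 0 64

[1, 0, 64]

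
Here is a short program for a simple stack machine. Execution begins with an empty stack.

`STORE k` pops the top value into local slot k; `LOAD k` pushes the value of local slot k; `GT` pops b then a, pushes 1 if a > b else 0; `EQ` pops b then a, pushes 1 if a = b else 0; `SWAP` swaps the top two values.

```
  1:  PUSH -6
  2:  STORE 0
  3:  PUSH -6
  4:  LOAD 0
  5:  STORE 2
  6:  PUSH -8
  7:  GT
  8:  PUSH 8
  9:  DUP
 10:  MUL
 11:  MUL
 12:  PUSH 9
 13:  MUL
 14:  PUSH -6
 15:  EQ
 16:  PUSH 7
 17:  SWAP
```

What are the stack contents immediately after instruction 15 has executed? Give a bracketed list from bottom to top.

PUSH -6 -> [-6]
STORE 0 -> []
PUSH -6 -> [-6]
LOAD 0  -> [-6, -6]
STORE 2 -> [-6]
PUSH -8 -> [-6, -8]
GT      -> [1]
PUSH 8  -> [1, 8]
DUP     -> [1, 8, 8]
MUL     -> [1, 64]
MUL     -> [64]
PUSH 9  -> [64, 9]
MUL     -> [576]
PUSH -6 -> [576, -6]
EQ      -> [0]

[0]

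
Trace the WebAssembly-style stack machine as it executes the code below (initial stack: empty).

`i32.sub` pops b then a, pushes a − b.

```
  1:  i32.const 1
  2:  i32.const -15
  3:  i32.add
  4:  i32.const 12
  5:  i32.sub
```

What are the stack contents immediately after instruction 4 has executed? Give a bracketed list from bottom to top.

[-14, 12]

i32.const 1   -> [1]
i32.const -15 -> [1, -15]
i32.add       -> [-14]
i32.const 12  -> [-14, 12]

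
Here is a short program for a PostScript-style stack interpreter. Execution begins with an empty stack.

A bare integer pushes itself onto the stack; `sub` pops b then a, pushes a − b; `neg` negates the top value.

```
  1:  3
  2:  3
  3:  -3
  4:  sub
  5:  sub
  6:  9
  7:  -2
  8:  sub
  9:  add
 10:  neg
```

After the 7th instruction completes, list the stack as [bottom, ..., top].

[-3, 9, -2]

3   → 3
3   → 3 3
-3  → 3 3 -3
sub → 3 6
sub → -3
9   → -3 9
-2  → -3 9 -2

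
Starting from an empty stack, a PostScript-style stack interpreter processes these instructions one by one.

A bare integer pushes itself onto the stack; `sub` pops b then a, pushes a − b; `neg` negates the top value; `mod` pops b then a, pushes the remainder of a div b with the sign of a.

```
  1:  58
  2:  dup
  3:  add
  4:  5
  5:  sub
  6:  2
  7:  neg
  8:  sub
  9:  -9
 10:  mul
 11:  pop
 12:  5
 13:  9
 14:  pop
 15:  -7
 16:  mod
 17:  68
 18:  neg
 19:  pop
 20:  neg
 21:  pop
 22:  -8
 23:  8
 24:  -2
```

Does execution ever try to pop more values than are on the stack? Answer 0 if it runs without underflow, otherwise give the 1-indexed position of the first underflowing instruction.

0

58  -> 58
dup -> 58 58
add -> 116
5   -> 116 5
sub -> 111
2   -> 111 2
neg -> 111 -2
sub -> 113
-9  -> 113 -9
mul -> -1017
pop -> (empty)
5   -> 5
9   -> 5 9
pop -> 5
-7  -> 5 -7
mod -> 5
68  -> 5 68
neg -> 5 -68
pop -> 5
neg -> -5
pop -> (empty)
-8  -> -8
8   -> -8 8
-2  -> -8 8 -2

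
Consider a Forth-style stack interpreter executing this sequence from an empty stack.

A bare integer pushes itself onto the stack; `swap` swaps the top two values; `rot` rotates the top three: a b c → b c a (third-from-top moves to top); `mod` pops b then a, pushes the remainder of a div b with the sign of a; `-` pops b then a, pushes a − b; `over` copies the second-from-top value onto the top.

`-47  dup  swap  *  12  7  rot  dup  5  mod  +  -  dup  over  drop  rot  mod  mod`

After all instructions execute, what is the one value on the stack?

-6

-47   -47
dup   -47 -47
swap  -47 -47
*     2209
12    2209 12
7     2209 12 7
rot   12 7 2209
dup   12 7 2209 2209
5     12 7 2209 2209 5
mod   12 7 2209 4
+     12 7 2213
-     12 -2206
dup   12 -2206 -2206
over  12 -2206 -2206 -2206
drop  12 -2206 -2206
rot   -2206 -2206 12
mod   -2206 -10
mod   -6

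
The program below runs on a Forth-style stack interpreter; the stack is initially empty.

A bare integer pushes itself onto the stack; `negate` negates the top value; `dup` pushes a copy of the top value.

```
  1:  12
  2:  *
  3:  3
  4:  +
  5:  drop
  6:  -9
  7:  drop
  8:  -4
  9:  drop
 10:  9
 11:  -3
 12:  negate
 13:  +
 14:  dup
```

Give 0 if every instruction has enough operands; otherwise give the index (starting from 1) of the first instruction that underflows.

12  [12]
*  — needs 2 operands, stack has 1 → underflow

2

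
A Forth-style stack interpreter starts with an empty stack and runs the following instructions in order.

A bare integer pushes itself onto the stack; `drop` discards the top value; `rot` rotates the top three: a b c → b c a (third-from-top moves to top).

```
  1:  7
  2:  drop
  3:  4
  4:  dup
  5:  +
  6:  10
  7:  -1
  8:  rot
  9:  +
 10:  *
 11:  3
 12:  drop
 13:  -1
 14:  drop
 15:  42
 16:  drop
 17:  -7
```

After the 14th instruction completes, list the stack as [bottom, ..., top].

[70]

7    : [7]
drop : []
4    : [4]
dup  : [4, 4]
+    : [8]
10   : [8, 10]
-1   : [8, 10, -1]
rot  : [10, -1, 8]
+    : [10, 7]
*    : [70]
3    : [70, 3]
drop : [70]
-1   : [70, -1]
drop : [70]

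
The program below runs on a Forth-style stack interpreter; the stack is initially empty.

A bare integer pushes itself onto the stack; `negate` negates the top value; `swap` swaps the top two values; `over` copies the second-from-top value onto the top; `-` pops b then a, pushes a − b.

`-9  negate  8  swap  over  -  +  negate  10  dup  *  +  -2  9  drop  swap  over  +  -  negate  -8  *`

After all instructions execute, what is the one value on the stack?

-9     : -9
negate : 9
8      : 9 8
swap   : 8 9
over   : 8 9 8
-      : 8 1
+      : 9
negate : -9
10     : -9 10
dup    : -9 10 10
*      : -9 100
+      : 91
-2     : 91 -2
9      : 91 -2 9
drop   : 91 -2
swap   : -2 91
over   : -2 91 -2
+      : -2 89
-      : -91
negate : 91
-8     : 91 -8
*      : -728

-728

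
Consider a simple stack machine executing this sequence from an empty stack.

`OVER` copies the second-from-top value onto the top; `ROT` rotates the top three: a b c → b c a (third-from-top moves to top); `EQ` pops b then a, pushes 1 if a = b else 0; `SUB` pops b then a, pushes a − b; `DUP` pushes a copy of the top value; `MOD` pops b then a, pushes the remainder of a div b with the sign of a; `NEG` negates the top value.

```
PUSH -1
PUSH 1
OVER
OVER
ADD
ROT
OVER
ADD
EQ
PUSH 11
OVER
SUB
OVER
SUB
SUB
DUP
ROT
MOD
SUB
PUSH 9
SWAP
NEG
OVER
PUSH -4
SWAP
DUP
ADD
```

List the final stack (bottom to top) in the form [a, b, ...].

[9, 11, -4, 18]

PUSH -1  -1
PUSH 1   -1 1
OVER     -1 1 -1
OVER     -1 1 -1 1
ADD      -1 1 0
ROT      1 0 -1
OVER     1 0 -1 0
ADD      1 0 -1
EQ       1 0
PUSH 11  1 0 11
OVER     1 0 11 0
SUB      1 0 11
OVER     1 0 11 0
SUB      1 0 11
SUB      1 -11
DUP      1 -11 -11
ROT      -11 -11 1
MOD      -11 0
SUB      -11
PUSH 9   -11 9
SWAP     9 -11
NEG      9 11
OVER     9 11 9
PUSH -4  9 11 9 -4
SWAP     9 11 -4 9
DUP      9 11 -4 9 9
ADD      9 11 -4 18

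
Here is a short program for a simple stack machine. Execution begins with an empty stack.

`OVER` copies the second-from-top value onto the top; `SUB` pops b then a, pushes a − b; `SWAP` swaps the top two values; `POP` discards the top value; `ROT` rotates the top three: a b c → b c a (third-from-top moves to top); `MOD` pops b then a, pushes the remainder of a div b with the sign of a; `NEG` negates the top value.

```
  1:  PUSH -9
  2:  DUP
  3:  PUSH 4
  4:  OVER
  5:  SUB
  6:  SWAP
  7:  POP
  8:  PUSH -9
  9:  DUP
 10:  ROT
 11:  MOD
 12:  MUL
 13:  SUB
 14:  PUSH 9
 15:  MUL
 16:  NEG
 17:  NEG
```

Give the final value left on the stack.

PUSH -9 : -9
DUP     : -9 -9
PUSH 4  : -9 -9 4
OVER    : -9 -9 4 -9
SUB     : -9 -9 13
SWAP    : -9 13 -9
POP     : -9 13
PUSH -9 : -9 13 -9
DUP     : -9 13 -9 -9
ROT     : -9 -9 -9 13
MOD     : -9 -9 -9
MUL     : -9 81
SUB     : -90
PUSH 9  : -90 9
MUL     : -810
NEG     : 810
NEG     : -810

-810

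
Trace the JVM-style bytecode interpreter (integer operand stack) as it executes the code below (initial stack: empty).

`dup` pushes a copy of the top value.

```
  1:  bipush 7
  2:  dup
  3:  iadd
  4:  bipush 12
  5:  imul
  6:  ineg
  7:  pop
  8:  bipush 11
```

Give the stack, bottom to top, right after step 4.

[14, 12]

bipush 7  : [7]
dup       : [7, 7]
iadd      : [14]
bipush 12 : [14, 12]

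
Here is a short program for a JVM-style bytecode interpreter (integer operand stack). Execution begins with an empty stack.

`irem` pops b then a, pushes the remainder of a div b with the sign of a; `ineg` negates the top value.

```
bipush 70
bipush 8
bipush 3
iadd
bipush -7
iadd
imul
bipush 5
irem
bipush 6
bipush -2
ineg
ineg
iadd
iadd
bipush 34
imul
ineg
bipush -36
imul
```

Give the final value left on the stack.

bipush 70   70
bipush 8    70 8
bipush 3    70 8 3
iadd        70 11
bipush -7   70 11 -7
iadd        70 4
imul        280
bipush 5    280 5
irem        0
bipush 6    0 6
bipush -2   0 6 -2
ineg        0 6 2
ineg        0 6 -2
iadd        0 4
iadd        4
bipush 34   4 34
imul        136
ineg        -136
bipush -36  -136 -36
imul        4896

4896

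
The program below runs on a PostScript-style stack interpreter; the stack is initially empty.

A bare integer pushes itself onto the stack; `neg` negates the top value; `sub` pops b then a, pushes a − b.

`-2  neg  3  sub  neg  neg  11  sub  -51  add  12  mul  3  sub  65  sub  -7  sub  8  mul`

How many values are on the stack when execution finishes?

1

-2   [-2]
neg  [2]
3    [2, 3]
sub  [-1]
neg  [1]
neg  [-1]
11   [-1, 11]
sub  [-12]
-51  [-12, -51]
add  [-63]
12   [-63, 12]
mul  [-756]
3    [-756, 3]
sub  [-759]
65   [-759, 65]
sub  [-824]
-7   [-824, -7]
sub  [-817]
8    [-817, 8]
mul  [-6536]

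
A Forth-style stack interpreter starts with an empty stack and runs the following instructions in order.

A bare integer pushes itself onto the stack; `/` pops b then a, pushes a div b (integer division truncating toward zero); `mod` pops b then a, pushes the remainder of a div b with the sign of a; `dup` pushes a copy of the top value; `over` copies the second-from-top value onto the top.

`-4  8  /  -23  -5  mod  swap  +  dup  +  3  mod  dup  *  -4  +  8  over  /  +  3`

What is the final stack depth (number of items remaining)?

2

-4    [-4]
8     [-4, 8]
/     [0]
-23   [0, -23]
-5    [0, -23, -5]
mod   [0, -3]
swap  [-3, 0]
+     [-3]
dup   [-3, -3]
+     [-6]
3     [-6, 3]
mod   [0]
dup   [0, 0]
*     [0]
-4    [0, -4]
+     [-4]
8     [-4, 8]
over  [-4, 8, -4]
/     [-4, -2]
+     [-6]
3     [-6, 3]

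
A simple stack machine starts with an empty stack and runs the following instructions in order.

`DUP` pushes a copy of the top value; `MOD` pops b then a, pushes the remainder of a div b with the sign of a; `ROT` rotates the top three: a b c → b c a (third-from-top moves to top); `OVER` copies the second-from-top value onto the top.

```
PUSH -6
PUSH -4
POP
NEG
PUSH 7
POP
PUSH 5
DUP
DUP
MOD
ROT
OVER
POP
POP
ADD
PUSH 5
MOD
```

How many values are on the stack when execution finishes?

1

PUSH -6 → -6
PUSH -4 → -6 -4
POP     → -6
NEG     → 6
PUSH 7  → 6 7
POP     → 6
PUSH 5  → 6 5
DUP     → 6 5 5
DUP     → 6 5 5 5
MOD     → 6 5 0
ROT     → 5 0 6
OVER    → 5 0 6 0
POP     → 5 0 6
POP     → 5 0
ADD     → 5
PUSH 5  → 5 5
MOD     → 0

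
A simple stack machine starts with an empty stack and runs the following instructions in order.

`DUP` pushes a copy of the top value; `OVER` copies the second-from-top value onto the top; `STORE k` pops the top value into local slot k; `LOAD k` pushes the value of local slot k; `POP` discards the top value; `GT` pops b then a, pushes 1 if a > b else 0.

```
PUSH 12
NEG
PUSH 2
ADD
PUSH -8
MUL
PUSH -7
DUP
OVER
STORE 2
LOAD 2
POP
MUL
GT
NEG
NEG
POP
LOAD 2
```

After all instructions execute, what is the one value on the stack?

-7

PUSH 12  12
NEG      -12
PUSH 2   -12 2
ADD      -10
PUSH -8  -10 -8
MUL      80
PUSH -7  80 -7
DUP      80 -7 -7
OVER     80 -7 -7 -7
STORE 2  80 -7 -7
LOAD 2   80 -7 -7 -7
POP      80 -7 -7
MUL      80 49
GT       1
NEG      -1
NEG      1
POP      (empty)
LOAD 2   -7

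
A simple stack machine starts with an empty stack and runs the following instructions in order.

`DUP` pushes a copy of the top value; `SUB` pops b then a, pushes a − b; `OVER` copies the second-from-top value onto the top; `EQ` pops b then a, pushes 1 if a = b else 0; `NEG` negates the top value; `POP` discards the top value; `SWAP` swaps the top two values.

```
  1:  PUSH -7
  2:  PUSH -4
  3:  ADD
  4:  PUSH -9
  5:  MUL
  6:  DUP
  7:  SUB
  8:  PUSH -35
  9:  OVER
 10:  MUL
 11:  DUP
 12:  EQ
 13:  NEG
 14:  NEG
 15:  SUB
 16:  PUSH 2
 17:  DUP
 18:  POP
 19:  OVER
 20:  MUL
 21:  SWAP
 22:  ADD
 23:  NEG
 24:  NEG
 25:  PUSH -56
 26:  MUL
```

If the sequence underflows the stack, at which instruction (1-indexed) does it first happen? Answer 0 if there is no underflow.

PUSH -7  → [-7]
PUSH -4  → [-7, -4]
ADD      → [-11]
PUSH -9  → [-11, -9]
MUL      → [99]
DUP      → [99, 99]
SUB      → [0]
PUSH -35 → [0, -35]
OVER     → [0, -35, 0]
MUL      → [0, 0]
DUP      → [0, 0, 0]
EQ       → [0, 1]
NEG      → [0, -1]
NEG      → [0, 1]
SUB      → [-1]
PUSH 2   → [-1, 2]
DUP      → [-1, 2, 2]
POP      → [-1, 2]
OVER     → [-1, 2, -1]
MUL      → [-1, -2]
SWAP     → [-2, -1]
ADD      → [-3]
NEG      → [3]
NEG      → [-3]
PUSH -56 → [-3, -56]
MUL      → [168]

0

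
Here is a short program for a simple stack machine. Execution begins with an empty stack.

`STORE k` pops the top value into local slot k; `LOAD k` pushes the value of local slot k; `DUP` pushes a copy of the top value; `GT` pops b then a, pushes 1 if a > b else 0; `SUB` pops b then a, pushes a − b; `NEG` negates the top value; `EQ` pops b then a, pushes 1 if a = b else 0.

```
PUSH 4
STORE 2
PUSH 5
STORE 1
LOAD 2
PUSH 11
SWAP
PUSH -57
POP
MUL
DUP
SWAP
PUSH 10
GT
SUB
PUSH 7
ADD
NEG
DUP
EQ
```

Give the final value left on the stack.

PUSH 4    [4]
STORE 2   []
PUSH 5    [5]
STORE 1   []
LOAD 2    [4]
PUSH 11   [4, 11]
SWAP      [11, 4]
PUSH -57  [11, 4, -57]
POP       [11, 4]
MUL       [44]
DUP       [44, 44]
SWAP      [44, 44]
PUSH 10   [44, 44, 10]
GT        [44, 1]
SUB       [43]
PUSH 7    [43, 7]
ADD       [50]
NEG       [-50]
DUP       [-50, -50]
EQ        [1]

1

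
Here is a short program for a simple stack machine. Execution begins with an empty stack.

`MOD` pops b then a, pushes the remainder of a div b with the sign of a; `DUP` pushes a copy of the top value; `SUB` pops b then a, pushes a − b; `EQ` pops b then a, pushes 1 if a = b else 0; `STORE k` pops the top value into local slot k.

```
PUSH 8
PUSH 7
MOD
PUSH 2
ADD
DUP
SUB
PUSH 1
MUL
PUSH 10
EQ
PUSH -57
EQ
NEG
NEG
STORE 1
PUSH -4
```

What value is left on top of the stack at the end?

PUSH 8   → 8
PUSH 7   → 8 7
MOD      → 1
PUSH 2   → 1 2
ADD      → 3
DUP      → 3 3
SUB      → 0
PUSH 1   → 0 1
MUL      → 0
PUSH 10  → 0 10
EQ       → 0
PUSH -57 → 0 -57
EQ       → 0
NEG      → 0
NEG      → 0
STORE 1  → (empty)
PUSH -4  → -4

-4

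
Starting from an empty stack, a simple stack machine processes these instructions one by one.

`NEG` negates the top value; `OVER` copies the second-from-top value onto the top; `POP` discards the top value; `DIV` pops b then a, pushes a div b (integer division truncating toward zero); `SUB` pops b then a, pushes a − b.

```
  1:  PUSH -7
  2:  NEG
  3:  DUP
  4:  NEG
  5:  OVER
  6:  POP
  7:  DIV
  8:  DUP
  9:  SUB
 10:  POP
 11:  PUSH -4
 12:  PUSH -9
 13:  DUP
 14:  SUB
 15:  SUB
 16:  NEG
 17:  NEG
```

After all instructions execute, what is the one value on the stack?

PUSH -7  [-7]
NEG      [7]
DUP      [7, 7]
NEG      [7, -7]
OVER     [7, -7, 7]
POP      [7, -7]
DIV      [-1]
DUP      [-1, -1]
SUB      [0]
POP      []
PUSH -4  [-4]
PUSH -9  [-4, -9]
DUP      [-4, -9, -9]
SUB      [-4, 0]
SUB      [-4]
NEG      [4]
NEG      [-4]

-4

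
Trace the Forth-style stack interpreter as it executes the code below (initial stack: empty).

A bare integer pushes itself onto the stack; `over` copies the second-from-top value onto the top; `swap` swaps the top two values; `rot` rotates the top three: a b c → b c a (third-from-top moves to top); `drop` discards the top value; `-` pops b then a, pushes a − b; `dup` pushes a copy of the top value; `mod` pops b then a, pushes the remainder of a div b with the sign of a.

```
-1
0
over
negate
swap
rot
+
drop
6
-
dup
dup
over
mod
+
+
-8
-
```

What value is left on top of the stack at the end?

-1      -1
0       -1 0
over    -1 0 -1
negate  -1 0 1
swap    -1 1 0
rot     1 0 -1
+       1 -1
drop    1
6       1 6
-       -5
dup     -5 -5
dup     -5 -5 -5
over    -5 -5 -5 -5
mod     -5 -5 0
+       -5 -5
+       -10
-8      -10 -8
-       -2

-2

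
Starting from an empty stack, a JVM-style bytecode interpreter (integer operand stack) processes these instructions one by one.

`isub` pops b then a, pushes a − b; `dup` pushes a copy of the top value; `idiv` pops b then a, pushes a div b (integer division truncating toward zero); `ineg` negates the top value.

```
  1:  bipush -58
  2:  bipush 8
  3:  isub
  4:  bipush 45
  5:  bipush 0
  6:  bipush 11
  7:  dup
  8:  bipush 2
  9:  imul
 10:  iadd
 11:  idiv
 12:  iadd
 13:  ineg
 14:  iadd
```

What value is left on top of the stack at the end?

bipush -58 : -58
bipush 8   : -58 8
isub       : -66
bipush 45  : -66 45
bipush 0   : -66 45 0
bipush 11  : -66 45 0 11
dup        : -66 45 0 11 11
bipush 2   : -66 45 0 11 11 2
imul       : -66 45 0 11 22
iadd       : -66 45 0 33
idiv       : -66 45 0
iadd       : -66 45
ineg       : -66 -45
iadd       : -111

-111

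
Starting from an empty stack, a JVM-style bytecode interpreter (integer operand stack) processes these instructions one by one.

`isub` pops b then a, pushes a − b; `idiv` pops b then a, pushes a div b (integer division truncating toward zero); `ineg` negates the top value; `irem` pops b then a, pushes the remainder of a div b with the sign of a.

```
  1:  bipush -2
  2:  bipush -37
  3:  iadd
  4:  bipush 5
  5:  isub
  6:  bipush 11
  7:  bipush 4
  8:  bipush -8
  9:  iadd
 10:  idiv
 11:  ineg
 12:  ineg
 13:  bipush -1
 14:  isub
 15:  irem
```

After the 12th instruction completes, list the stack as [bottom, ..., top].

[-44, -2]

bipush -2   [-2]
bipush -37  [-2, -37]
iadd        [-39]
bipush 5    [-39, 5]
isub        [-44]
bipush 11   [-44, 11]
bipush 4    [-44, 11, 4]
bipush -8   [-44, 11, 4, -8]
iadd        [-44, 11, -4]
idiv        [-44, -2]
ineg        [-44, 2]
ineg        [-44, -2]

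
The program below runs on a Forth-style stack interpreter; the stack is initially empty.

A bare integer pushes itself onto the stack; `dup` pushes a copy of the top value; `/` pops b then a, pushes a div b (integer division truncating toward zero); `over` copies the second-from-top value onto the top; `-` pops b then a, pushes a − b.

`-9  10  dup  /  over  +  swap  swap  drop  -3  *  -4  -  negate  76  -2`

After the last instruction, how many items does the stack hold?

3

-9      [-9]
10      [-9, 10]
dup     [-9, 10, 10]
/       [-9, 1]
over    [-9, 1, -9]
+       [-9, -8]
swap    [-8, -9]
swap    [-9, -8]
drop    [-9]
-3      [-9, -3]
*       [27]
-4      [27, -4]
-       [31]
negate  [-31]
76      [-31, 76]
-2      [-31, 76, -2]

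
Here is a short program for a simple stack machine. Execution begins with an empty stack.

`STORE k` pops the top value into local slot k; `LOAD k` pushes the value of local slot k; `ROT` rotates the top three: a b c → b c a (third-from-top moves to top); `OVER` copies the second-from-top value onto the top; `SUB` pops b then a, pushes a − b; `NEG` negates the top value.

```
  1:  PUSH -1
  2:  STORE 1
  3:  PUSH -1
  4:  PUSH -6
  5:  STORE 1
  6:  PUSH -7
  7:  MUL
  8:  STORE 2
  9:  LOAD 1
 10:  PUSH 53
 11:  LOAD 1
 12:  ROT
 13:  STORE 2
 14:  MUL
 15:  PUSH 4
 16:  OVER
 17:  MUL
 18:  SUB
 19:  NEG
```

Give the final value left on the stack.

-954

PUSH -1 -> [-1]
STORE 1 -> []
PUSH -1 -> [-1]
PUSH -6 -> [-1, -6]
STORE 1 -> [-1]
PUSH -7 -> [-1, -7]
MUL     -> [7]
STORE 2 -> []
LOAD 1  -> [-6]
PUSH 53 -> [-6, 53]
LOAD 1  -> [-6, 53, -6]
ROT     -> [53, -6, -6]
STORE 2 -> [53, -6]
MUL     -> [-318]
PUSH 4  -> [-318, 4]
OVER    -> [-318, 4, -318]
MUL     -> [-318, -1272]
SUB     -> [954]
NEG     -> [-954]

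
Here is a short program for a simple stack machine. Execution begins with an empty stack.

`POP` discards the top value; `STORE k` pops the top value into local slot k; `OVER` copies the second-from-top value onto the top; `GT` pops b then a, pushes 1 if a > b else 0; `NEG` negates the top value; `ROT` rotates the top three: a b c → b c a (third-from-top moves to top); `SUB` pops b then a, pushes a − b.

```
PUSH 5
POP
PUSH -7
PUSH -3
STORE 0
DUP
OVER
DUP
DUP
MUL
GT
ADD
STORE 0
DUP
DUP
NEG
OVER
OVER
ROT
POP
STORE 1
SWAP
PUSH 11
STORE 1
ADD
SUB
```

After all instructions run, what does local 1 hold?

11

PUSH 5  : 5
POP     : (empty)
PUSH -7 : -7
PUSH -3 : -7 -3
STORE 0 : -7
DUP     : -7 -7
OVER    : -7 -7 -7
DUP     : -7 -7 -7 -7
DUP     : -7 -7 -7 -7 -7
MUL     : -7 -7 -7 49
GT      : -7 -7 0
ADD     : -7 -7
STORE 0 : -7
DUP     : -7 -7
DUP     : -7 -7 -7
NEG     : -7 -7 7
OVER    : -7 -7 7 -7
OVER    : -7 -7 7 -7 7
ROT     : -7 -7 -7 7 7
POP     : -7 -7 -7 7
STORE 1 : -7 -7 -7
SWAP    : -7 -7 -7
PUSH 11 : -7 -7 -7 11
STORE 1 : -7 -7 -7
ADD     : -7 -14
SUB     : 7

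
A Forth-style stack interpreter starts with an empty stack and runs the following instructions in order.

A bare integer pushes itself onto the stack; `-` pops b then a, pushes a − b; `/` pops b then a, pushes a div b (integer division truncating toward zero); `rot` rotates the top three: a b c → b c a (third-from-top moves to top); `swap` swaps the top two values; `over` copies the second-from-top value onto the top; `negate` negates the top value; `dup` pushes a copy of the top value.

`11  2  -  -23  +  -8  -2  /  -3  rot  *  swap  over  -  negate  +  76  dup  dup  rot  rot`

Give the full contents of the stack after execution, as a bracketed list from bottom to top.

11     : [11]
2      : [11, 2]
-      : [9]
-23    : [9, -23]
+      : [-14]
-8     : [-14, -8]
-2     : [-14, -8, -2]
/      : [-14, 4]
-3     : [-14, 4, -3]
rot    : [4, -3, -14]
*      : [4, 42]
swap   : [42, 4]
over   : [42, 4, 42]
-      : [42, -38]
negate : [42, 38]
+      : [80]
76     : [80, 76]
dup    : [80, 76, 76]
dup    : [80, 76, 76, 76]
rot    : [80, 76, 76, 76]
rot    : [80, 76, 76, 76]

[80, 76, 76, 76]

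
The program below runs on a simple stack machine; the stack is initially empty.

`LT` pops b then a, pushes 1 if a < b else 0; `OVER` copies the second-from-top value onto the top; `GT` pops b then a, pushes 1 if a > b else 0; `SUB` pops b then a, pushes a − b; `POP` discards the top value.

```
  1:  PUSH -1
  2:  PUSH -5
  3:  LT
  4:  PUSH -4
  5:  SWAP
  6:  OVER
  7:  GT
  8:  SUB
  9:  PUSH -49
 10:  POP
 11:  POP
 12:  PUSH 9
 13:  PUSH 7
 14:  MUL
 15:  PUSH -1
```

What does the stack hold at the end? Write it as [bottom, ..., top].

PUSH -1  : -1
PUSH -5  : -1 -5
LT       : 0
PUSH -4  : 0 -4
SWAP     : -4 0
OVER     : -4 0 -4
GT       : -4 1
SUB      : -5
PUSH -49 : -5 -49
POP      : -5
POP      : (empty)
PUSH 9   : 9
PUSH 7   : 9 7
MUL      : 63
PUSH -1  : 63 -1

[63, -1]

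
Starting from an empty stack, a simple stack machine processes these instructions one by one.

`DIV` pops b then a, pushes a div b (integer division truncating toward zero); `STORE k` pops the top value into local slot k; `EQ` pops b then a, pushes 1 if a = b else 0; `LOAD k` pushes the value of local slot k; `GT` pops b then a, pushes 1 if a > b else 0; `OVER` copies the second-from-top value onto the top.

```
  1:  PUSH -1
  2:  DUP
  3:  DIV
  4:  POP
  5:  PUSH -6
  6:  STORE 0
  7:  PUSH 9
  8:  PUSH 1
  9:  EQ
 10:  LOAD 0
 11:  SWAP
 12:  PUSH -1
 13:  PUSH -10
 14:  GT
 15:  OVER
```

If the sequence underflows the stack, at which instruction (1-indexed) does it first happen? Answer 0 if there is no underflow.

0

PUSH -1  : -1
DUP      : -1 -1
DIV      : 1
POP      : (empty)
PUSH -6  : -6
STORE 0  : (empty)
PUSH 9   : 9
PUSH 1   : 9 1
EQ       : 0
LOAD 0   : 0 -6
SWAP     : -6 0
PUSH -1  : -6 0 -1
PUSH -10 : -6 0 -1 -10
GT       : -6 0 1
OVER     : -6 0 1 0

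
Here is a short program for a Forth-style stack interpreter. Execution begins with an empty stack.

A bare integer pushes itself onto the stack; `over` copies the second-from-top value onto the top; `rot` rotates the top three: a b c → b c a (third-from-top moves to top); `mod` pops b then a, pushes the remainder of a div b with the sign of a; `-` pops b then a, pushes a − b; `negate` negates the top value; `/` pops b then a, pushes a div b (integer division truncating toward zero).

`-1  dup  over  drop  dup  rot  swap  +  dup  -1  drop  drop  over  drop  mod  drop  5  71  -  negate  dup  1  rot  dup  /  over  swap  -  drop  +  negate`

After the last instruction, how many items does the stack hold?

-1      -1
dup     -1 -1
over    -1 -1 -1
drop    -1 -1
dup     -1 -1 -1
rot     -1 -1 -1
swap    -1 -1 -1
+       -1 -2
dup     -1 -2 -2
-1      -1 -2 -2 -1
drop    -1 -2 -2
drop    -1 -2
over    -1 -2 -1
drop    -1 -2
mod     -1
drop    (empty)
5       5
71      5 71
-       -66
negate  66
dup     66 66
1       66 66 1
rot     66 1 66
dup     66 1 66 66
/       66 1 1
over    66 1 1 1
swap    66 1 1 1
-       66 1 0
drop    66 1
+       67
negate  -67

1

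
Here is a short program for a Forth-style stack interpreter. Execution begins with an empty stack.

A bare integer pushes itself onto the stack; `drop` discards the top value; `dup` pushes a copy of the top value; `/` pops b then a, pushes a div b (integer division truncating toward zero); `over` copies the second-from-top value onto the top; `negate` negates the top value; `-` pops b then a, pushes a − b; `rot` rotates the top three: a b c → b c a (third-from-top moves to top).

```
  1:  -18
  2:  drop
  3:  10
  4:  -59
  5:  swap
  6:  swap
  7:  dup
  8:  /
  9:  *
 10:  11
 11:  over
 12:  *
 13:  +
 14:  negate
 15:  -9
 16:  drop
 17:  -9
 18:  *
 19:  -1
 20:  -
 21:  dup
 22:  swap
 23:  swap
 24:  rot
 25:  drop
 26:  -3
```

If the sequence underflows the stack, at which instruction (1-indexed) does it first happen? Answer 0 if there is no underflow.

-18    → -18
drop   → (empty)
10     → 10
-59    → 10 -59
swap   → -59 10
swap   → 10 -59
dup    → 10 -59 -59
/      → 10 1
*      → 10
11     → 10 11
over   → 10 11 10
*      → 10 110
+      → 120
negate → -120
-9     → -120 -9
drop   → -120
-9     → -120 -9
*      → 1080
-1     → 1080 -1
-      → 1081
dup    → 1081 1081
swap   → 1081 1081
swap   → 1081 1081
rot  — needs 3 operands, stack has 2 → underflow

24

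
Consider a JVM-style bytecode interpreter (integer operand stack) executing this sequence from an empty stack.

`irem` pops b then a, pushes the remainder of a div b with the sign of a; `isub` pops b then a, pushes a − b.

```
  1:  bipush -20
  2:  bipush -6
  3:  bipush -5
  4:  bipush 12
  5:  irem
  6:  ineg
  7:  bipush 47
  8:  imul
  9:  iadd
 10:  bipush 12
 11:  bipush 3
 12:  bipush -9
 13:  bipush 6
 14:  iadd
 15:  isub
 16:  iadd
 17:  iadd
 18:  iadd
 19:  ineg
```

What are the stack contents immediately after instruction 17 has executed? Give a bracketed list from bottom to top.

[-20, 247]

bipush -20 -> [-20]
bipush -6  -> [-20, -6]
bipush -5  -> [-20, -6, -5]
bipush 12  -> [-20, -6, -5, 12]
irem       -> [-20, -6, -5]
ineg       -> [-20, -6, 5]
bipush 47  -> [-20, -6, 5, 47]
imul       -> [-20, -6, 235]
iadd       -> [-20, 229]
bipush 12  -> [-20, 229, 12]
bipush 3   -> [-20, 229, 12, 3]
bipush -9  -> [-20, 229, 12, 3, -9]
bipush 6   -> [-20, 229, 12, 3, -9, 6]
iadd       -> [-20, 229, 12, 3, -3]
isub       -> [-20, 229, 12, 6]
iadd       -> [-20, 229, 18]
iadd       -> [-20, 247]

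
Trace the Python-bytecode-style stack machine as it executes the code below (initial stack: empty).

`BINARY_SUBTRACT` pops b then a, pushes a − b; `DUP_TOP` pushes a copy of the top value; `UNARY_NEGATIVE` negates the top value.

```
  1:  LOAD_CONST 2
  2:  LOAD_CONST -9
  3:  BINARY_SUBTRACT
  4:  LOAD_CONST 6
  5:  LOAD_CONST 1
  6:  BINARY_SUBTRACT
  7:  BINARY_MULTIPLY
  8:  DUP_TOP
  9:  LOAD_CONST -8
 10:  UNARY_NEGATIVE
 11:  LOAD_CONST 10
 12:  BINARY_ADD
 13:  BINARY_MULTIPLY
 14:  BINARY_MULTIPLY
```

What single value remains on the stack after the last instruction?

LOAD_CONST 2     [2]
LOAD_CONST -9    [2, -9]
BINARY_SUBTRACT  [11]
LOAD_CONST 6     [11, 6]
LOAD_CONST 1     [11, 6, 1]
BINARY_SUBTRACT  [11, 5]
BINARY_MULTIPLY  [55]
DUP_TOP          [55, 55]
LOAD_CONST -8    [55, 55, -8]
UNARY_NEGATIVE   [55, 55, 8]
LOAD_CONST 10    [55, 55, 8, 10]
BINARY_ADD       [55, 55, 18]
BINARY_MULTIPLY  [55, 990]
BINARY_MULTIPLY  [54450]

54450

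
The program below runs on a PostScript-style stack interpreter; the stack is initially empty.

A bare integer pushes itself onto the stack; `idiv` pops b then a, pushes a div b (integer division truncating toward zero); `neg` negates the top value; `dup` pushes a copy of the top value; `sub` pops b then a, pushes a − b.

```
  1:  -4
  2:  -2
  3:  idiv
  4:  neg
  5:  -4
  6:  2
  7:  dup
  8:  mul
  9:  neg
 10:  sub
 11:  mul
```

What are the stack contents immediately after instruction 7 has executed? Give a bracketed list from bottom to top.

-4   : [-4]
-2   : [-4, -2]
idiv : [2]
neg  : [-2]
-4   : [-2, -4]
2    : [-2, -4, 2]
dup  : [-2, -4, 2, 2]

[-2, -4, 2, 2]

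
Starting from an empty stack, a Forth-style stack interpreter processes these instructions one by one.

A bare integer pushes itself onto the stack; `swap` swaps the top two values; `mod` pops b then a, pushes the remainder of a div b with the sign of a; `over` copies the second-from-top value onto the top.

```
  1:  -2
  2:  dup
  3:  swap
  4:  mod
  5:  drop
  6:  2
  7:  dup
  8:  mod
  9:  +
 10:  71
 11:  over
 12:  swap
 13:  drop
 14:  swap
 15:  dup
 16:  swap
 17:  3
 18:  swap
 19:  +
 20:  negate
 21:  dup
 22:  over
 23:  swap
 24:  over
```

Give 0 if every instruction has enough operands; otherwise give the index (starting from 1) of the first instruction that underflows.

9

-2    [-2]
dup   [-2, -2]
swap  [-2, -2]
mod   [0]
drop  []
2     [2]
dup   [2, 2]
mod   [0]
+  — needs 2 operands, stack has 1 → underflow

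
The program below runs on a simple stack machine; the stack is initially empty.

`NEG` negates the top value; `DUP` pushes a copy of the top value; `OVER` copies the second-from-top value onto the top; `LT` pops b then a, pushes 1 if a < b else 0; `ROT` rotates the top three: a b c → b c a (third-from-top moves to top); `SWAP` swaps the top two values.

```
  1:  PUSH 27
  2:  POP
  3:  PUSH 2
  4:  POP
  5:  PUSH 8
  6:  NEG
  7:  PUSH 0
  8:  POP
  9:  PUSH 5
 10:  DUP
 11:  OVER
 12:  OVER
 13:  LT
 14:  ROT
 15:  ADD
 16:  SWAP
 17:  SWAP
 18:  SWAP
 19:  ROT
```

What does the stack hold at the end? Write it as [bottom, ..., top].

[5, 5, -8]

PUSH 27 → [27]
POP     → []
PUSH 2  → [2]
POP     → []
PUSH 8  → [8]
NEG     → [-8]
PUSH 0  → [-8, 0]
POP     → [-8]
PUSH 5  → [-8, 5]
DUP     → [-8, 5, 5]
OVER    → [-8, 5, 5, 5]
OVER    → [-8, 5, 5, 5, 5]
LT      → [-8, 5, 5, 0]
ROT     → [-8, 5, 0, 5]
ADD     → [-8, 5, 5]
SWAP    → [-8, 5, 5]
SWAP    → [-8, 5, 5]
SWAP    → [-8, 5, 5]
ROT     → [5, 5, -8]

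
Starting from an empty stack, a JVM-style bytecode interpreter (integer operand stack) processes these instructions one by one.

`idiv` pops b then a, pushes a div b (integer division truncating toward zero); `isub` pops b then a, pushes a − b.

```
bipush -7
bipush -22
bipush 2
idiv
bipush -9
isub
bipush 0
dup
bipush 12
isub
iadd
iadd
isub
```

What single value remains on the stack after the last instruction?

bipush -7  → [-7]
bipush -22 → [-7, -22]
bipush 2   → [-7, -22, 2]
idiv       → [-7, -11]
bipush -9  → [-7, -11, -9]
isub       → [-7, -2]
bipush 0   → [-7, -2, 0]
dup        → [-7, -2, 0, 0]
bipush 12  → [-7, -2, 0, 0, 12]
isub       → [-7, -2, 0, -12]
iadd       → [-7, -2, -12]
iadd       → [-7, -14]
isub       → [7]

7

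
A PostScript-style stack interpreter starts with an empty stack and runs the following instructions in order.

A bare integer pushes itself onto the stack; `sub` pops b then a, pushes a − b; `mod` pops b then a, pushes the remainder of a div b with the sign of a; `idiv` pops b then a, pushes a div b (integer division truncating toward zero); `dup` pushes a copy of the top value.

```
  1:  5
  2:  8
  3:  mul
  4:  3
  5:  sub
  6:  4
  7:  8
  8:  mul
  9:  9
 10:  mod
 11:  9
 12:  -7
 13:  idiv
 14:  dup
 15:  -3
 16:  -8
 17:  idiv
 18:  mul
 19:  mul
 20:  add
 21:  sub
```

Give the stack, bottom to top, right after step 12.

5   : 5
8   : 5 8
mul : 40
3   : 40 3
sub : 37
4   : 37 4
8   : 37 4 8
mul : 37 32
9   : 37 32 9
mod : 37 5
9   : 37 5 9
-7  : 37 5 9 -7

[37, 5, 9, -7]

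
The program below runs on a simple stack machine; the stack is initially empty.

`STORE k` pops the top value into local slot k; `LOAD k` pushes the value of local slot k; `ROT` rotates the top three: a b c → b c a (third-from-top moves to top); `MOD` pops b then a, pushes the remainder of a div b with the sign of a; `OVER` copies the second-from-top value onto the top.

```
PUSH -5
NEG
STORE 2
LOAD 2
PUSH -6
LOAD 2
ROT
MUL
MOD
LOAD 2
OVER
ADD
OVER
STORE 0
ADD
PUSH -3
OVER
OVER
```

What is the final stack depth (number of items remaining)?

PUSH -5 -> -5
NEG     -> 5
STORE 2 -> (empty)
LOAD 2  -> 5
PUSH -6 -> 5 -6
LOAD 2  -> 5 -6 5
ROT     -> -6 5 5
MUL     -> -6 25
MOD     -> -6
LOAD 2  -> -6 5
OVER    -> -6 5 -6
ADD     -> -6 -1
OVER    -> -6 -1 -6
STORE 0 -> -6 -1
ADD     -> -7
PUSH -3 -> -7 -3
OVER    -> -7 -3 -7
OVER    -> -7 -3 -7 -3

4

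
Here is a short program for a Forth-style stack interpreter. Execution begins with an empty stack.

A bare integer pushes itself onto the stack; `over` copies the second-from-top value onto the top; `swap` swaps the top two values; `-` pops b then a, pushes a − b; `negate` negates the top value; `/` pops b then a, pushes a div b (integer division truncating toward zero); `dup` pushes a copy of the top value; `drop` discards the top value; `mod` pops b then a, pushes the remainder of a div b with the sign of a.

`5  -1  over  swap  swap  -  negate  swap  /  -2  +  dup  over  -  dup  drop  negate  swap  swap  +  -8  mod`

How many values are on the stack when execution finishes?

5      → 5
-1     → 5 -1
over   → 5 -1 5
swap   → 5 5 -1
swap   → 5 -1 5
-      → 5 -6
negate → 5 6
swap   → 6 5
/      → 1
-2     → 1 -2
+      → -1
dup    → -1 -1
over   → -1 -1 -1
-      → -1 0
dup    → -1 0 0
drop   → -1 0
negate → -1 0
swap   → 0 -1
swap   → -1 0
+      → -1
-8     → -1 -8
mod    → -1

1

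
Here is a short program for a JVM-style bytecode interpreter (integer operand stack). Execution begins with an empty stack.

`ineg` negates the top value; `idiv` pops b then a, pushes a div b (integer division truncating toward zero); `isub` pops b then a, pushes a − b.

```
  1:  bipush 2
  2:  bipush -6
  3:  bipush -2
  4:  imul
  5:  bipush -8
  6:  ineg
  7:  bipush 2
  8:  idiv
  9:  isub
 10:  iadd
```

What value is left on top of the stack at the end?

bipush 2   2
bipush -6  2 -6
bipush -2  2 -6 -2
imul       2 12
bipush -8  2 12 -8
ineg       2 12 8
bipush 2   2 12 8 2
idiv       2 12 4
isub       2 8
iadd       10

10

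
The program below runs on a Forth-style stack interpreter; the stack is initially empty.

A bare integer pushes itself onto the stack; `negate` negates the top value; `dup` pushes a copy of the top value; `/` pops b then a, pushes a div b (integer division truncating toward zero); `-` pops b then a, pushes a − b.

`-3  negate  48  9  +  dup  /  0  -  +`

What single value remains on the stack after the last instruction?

-3     : [-3]
negate : [3]
48     : [3, 48]
9      : [3, 48, 9]
+      : [3, 57]
dup    : [3, 57, 57]
/      : [3, 1]
0      : [3, 1, 0]
-      : [3, 1]
+      : [4]

4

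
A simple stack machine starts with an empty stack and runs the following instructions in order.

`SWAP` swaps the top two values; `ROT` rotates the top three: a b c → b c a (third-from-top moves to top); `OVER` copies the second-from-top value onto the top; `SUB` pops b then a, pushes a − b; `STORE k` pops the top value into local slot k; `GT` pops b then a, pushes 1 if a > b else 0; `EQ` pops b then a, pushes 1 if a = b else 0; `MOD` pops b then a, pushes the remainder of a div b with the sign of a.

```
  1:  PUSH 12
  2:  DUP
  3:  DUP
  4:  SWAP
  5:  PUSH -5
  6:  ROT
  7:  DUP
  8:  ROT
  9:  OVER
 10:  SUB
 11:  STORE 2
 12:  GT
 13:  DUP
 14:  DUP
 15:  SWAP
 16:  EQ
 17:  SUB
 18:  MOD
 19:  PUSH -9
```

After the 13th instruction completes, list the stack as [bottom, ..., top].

[12, 12, 0, 0]

PUSH 12 -> [12]
DUP     -> [12, 12]
DUP     -> [12, 12, 12]
SWAP    -> [12, 12, 12]
PUSH -5 -> [12, 12, 12, -5]
ROT     -> [12, 12, -5, 12]
DUP     -> [12, 12, -5, 12, 12]
ROT     -> [12, 12, 12, 12, -5]
OVER    -> [12, 12, 12, 12, -5, 12]
SUB     -> [12, 12, 12, 12, -17]
STORE 2 -> [12, 12, 12, 12]
GT      -> [12, 12, 0]
DUP     -> [12, 12, 0, 0]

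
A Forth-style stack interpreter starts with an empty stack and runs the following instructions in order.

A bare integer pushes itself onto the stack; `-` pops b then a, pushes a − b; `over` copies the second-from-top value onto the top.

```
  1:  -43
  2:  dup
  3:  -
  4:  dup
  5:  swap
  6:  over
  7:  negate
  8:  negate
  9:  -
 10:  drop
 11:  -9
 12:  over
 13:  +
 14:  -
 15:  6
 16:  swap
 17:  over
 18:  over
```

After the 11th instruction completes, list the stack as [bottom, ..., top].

[0, -9]

-43    : [-43]
dup    : [-43, -43]
-      : [0]
dup    : [0, 0]
swap   : [0, 0]
over   : [0, 0, 0]
negate : [0, 0, 0]
negate : [0, 0, 0]
-      : [0, 0]
drop   : [0]
-9     : [0, -9]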